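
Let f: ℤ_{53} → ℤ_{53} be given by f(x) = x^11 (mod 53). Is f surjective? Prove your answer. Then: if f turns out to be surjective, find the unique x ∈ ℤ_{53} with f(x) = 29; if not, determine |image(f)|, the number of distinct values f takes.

25

Since 53 is prime, the nonzero elements of ℤ_{53} form a cyclic group of order 52.
As gcd(11, 52) = 1, raising to the 11th power is a bijection on this group: if u^11 ≡ v^11 then (uv^{−1})^11 = 1, and the only element of order dividing gcd(11, 52) = 1 is 1, so u = v.
With f(0) = 0 this makes f injective on all of ℤ_{53}, hence bijective (finite equal-size domain and codomain). In particular f is surjective.
Since f is surjective, we find the preimage of 29. The inverse of x ↦ x^11 on (ℤ_{53})^× is x ↦ x^19, because 11·19 = 209 = 4·52 + 1 ≡ 1 (mod 52) and x^{52} = 1 for x ≠ 0 (Fermat). So f⁻¹(29) = 29^19 mod 53.
Repeated squaring mod 53: 29^1 ≡ 29, 29^2 ≡ 29² = 841 ≡ 46, 29^4 ≡ 46² = 2116 ≡ 49, 29^8 ≡ 49² = 2401 ≡ 16, 29^16 ≡ 16² = 256 ≡ 44. Since 19 = 16 + 2 + 1, 29^19 ≡ 44·46·29: 44·46 = 2024 ≡ 10, then 10·29 = 290 ≡ 25. So 29^19 ≡ 25 (mod 53).
Hence f⁻¹(29) = 25.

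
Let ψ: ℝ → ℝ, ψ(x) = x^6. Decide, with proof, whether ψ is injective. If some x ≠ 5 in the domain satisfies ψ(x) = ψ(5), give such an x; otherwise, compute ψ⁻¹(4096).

ψ(5) = 15625 = (−5)^6 = ψ(−5) (since 6 is even), with 5 ≠ −5. So ψ is not injective.
For the follow-up, such an x exists: taking x = −5 ∈ ℝ gives ψ(−5) = 15625 = ψ(5) with −5 ≠ 5.

-5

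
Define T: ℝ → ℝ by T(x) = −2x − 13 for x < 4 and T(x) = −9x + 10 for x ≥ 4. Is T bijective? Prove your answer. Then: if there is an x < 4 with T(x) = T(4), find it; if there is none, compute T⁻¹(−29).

13/3

Both pieces are strictly decreasing (slopes −2 and −9), so each is injective on its own interval.
The left piece maps (−∞, 4) onto (−21, ∞); the right piece maps [4, ∞) onto (−∞, −26].
The images leave a gap (−21 has no preimage), so T is not surjective, hence not bijective.
Because the two images are disjoint, no x < 4 has T(x) = T(4), so we compute T⁻¹(−29): −29 lies in (−∞, −26], so solve −9x + 10 = −29: x = (−29 − 10)/(−9) = 13/3.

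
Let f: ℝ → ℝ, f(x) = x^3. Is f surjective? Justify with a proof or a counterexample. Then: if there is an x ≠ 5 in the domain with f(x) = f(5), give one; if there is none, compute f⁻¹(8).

2

For any y ∈ ℝ, x = y^{1/3} ∈ ℝ gives f(x) = y, so f is surjective.
Since x ↦ x^3 is strictly increasing on ℝ, it is injective there, so no x ≠ 5 in the domain has f(x) = f(5). We therefore compute f⁻¹(8) = 8^{1/3} = 2 (indeed 2^3 = 8).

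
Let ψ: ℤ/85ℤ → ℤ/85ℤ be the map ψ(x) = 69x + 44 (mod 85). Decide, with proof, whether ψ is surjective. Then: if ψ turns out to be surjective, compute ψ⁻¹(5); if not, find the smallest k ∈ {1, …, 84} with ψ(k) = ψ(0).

Since gcd(69, 85) = 1, 69 is invertible modulo 85. Euclid's algorithm: 85 = 1·69 + 16, 69 = 4·16 + 5, 16 = 3·5 + 1; back-substituting gives 1 = 69·69 − 56·85, so 69⁻¹ ≡ 69 (mod 85).
For any y ∈ ℤ/85ℤ, x = 69(y − 44) mod 85 satisfies ψ(x) = 69·69(y − 44) + 44 ≡ y (since 69·69 ≡ 1 mod 85). So every y has a preimage.
Thus ψ is surjective.
Since ψ is surjective, we find ψ⁻¹(5): we need 69x ≡ 5 − 44 ≡ 46 (mod 85). Using 69⁻¹ = 69: x ≡ 69·46 = 3174 = 37·85 + 29, so x = 29.
Check: ψ(29) = 69·29 + 44 = 2045 = 24·85 + 5 ≡ 5 (mod 85).

29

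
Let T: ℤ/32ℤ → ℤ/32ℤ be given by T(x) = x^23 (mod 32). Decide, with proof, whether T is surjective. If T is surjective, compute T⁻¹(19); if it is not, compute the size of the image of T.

T(0) = 0^23 = 0.
T(2): Repeated squaring mod 32: 2^1 ≡ 2, 2^2 ≡ 2² = 4, 2^4 ≡ 4² = 16, 2^8 ≡ 16² = 256 ≡ 0, 2^16 ≡ 0² = 0. Since 23 = 16 + 4 + 2 + 1, 2^23 ≡ 0·16·4·2: 0·16 = 0, then 0·4 = 0, then 0·2 = 0. So 2^23 ≡ 0 (mod 32).
So T(0) = T(2) = 0 while 0 ≠ 2, therefore T is not injective.
A non-injective map from the 32-element set ℤ/32ℤ to itself takes at most 31 distinct values, so it cannot be surjective. Thus T is not surjective.
Since T is not surjective, we determine |image(T)|. Computing x^23 mod 32 for each x (by repeated squaring, reducing mod 32 at every step), the values T(0), T(1), …, T(31) are: 0, 1, 0, 11, 0, 13, 0, 23, 0, 25, 0, 3, 0, 5, 0, 15, 0, 17, 0, 27, 0, 29, 0, 7, 0, 9, 0, 19, 0, 21, 0, 31.
The distinct values are {0, 1, 3, 5, 7, 9, 11, 13, 15, 17, 19, 21, 23, 25, 27, 29, 31}; there are 17 of them.

17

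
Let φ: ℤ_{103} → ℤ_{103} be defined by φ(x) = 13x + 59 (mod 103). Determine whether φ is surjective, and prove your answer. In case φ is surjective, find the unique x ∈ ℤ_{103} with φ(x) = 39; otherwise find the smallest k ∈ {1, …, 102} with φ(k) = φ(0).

46

Since gcd(13, 103) = 1, 13 is invertible modulo 103. Euclid's algorithm: 103 = 7·13 + 12, 13 = 1·12 + 1; back-substituting gives 1 = 8·13 − 1·103, so 13⁻¹ ≡ 8 (mod 103).
For any y ∈ ℤ_{103}, x = 8(y − 59) mod 103 satisfies φ(x) = 13·8(y − 59) + 59 ≡ y (since 13·8 ≡ 1 mod 103). So every y has a preimage.
So φ is surjective.
Since φ is surjective, we find φ⁻¹(39): we need 13x ≡ 39 − 59 ≡ 83 (mod 103). Using 13⁻¹ = 8: x ≡ 8·83 = 664 = 6·103 + 46, so x = 46.
Check: φ(46) = 13·46 + 59 = 657 = 6·103 + 39 ≡ 39 (mod 103).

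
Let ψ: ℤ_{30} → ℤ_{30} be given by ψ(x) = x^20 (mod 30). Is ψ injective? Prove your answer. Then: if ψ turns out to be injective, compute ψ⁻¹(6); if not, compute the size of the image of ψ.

8

ψ(2): Repeated squaring mod 30: 2^1 ≡ 2, 2^2 ≡ 2² = 4, 2^4 ≡ 4² = 16, 2^8 ≡ 16² = 256 ≡ 16, 2^16 ≡ 16² = 256 ≡ 16. Since 20 = 16 + 4, 2^20 ≡ 16·16: 16·16 = 256 ≡ 16. So 2^20 ≡ 16 (mod 30).
ψ(4): Repeated squaring mod 30: 4^1 ≡ 4, 4^2 ≡ 4² = 16, 4^4 ≡ 16² = 256 ≡ 16, 4^8 ≡ 16² = 256 ≡ 16, 4^16 ≡ 16² = 256 ≡ 16. Since 20 = 16 + 4, 4^20 ≡ 16·16: 16·16 = 256 ≡ 16. So 4^20 ≡ 16 (mod 30).
So ψ(2) = ψ(4) = 16 while 2 ≠ 4, thus ψ is not injective.
Since ψ is not injective, we determine |image(ψ)|. Computing x^20 mod 30 for each x (by repeated squaring, reducing mod 30 at every step), the values ψ(0), ψ(1), …, ψ(29) are: 0, 1, 16, 21, 16, 25, 6, 1, 16, 21, 10, 1, 6, 1, 16, 15, 16, 1, 6, 1, 10, 21, 16, 1, 6, 25, 16, 21, 16, 1.
The distinct values are {0, 1, 6, 10, 15, 16, 21, 25}; there are 8 of them.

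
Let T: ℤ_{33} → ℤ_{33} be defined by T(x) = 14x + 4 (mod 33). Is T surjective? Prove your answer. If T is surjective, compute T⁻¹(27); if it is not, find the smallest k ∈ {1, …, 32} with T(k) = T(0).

By definition, T is surjective if every y in the codomain equals T(x) for some x in the domain.
Since gcd(14, 33) = 1, 14 is invertible modulo 33. Euclid's algorithm: 33 = 2·14 + 5, 14 = 2·5 + 4, 5 = 1·4 + 1; back-substituting gives 1 = 26·14 − 11·33, so 14⁻¹ ≡ 26 (mod 33).
Then y ↦ 26(y − 4) is a two-sided inverse to T, so every y ∈ ℤ_{33} has a preimage.
Therefore T is surjective.
Since T is surjective, we compute T⁻¹(27): solve 14x + 4 ≡ 27 (mod 33), i.e. 14x ≡ 23 (mod 33).
Multiplying by 14⁻¹ = 26 gives x ≡ 26·23 = 598 = 18·33 + 4 ≡ 4 (mod 33).
Check: T(4) = 14·4 + 4 = 60 = 1·33 + 27 ≡ 27 (mod 33).

4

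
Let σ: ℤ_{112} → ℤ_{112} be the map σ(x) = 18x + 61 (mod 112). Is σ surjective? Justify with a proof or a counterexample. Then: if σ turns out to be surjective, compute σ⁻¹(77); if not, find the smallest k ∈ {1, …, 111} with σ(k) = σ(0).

Since gcd(18, 112) = 2, we have 18x ≡ 0 (mod 2) for all x, so σ(x) ≡ 1 (mod 2).
But 0 ≢ 1 (mod 2), so 0 ∈ ℤ_{112} has no preimage. Hence σ is not surjective.
Since σ is not surjective, we find the least positive k with σ(k) = σ(0): this means 18k ≡ 0 (mod 112), i.e. 112 ∣ 18k. Since gcd(18, 112) = 2, dividing through by 2 this holds exactly when 56 ∣ 9k, and as gcd(9, 56) = 1, exactly when 56 ∣ k.
The smallest positive such k is 56.

56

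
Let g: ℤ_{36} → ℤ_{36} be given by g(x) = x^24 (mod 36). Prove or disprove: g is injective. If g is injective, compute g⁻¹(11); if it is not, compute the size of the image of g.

g(2): Repeated squaring mod 36: 2^1 ≡ 2, 2^2 ≡ 2² = 4, 2^4 ≡ 4² = 16, 2^8 ≡ 16² = 256 ≡ 4, 2^16 ≡ 4² = 16. Since 24 = 16 + 8, 2^24 ≡ 16·4: 16·4 = 64 ≡ 28. So 2^24 ≡ 28 (mod 36).
g(4): Repeated squaring mod 36: 4^1 ≡ 4, 4^2 ≡ 4² = 16, 4^4 ≡ 16² = 256 ≡ 4, 4^8 ≡ 4² = 16, 4^16 ≡ 16² = 256 ≡ 4. Since 24 = 16 + 8, 4^24 ≡ 4·16: 4·16 = 64 ≡ 28. So 4^24 ≡ 28 (mod 36).
So g(2) = g(4) = 28 while 2 ≠ 4, therefore g is not injective.
Since g is not injective, we determine |image(g)|. Computing x^24 mod 36 for each x (by repeated squaring, reducing mod 36 at every step), the values g(0), g(1), …, g(35) are: 0, 1, 28, 9, 28, 1, 0, 1, 28, 9, 28, 1, 0, 1, 28, 9, 28, 1, 0, 1, 28, 9, 28, 1, 0, 1, 28, 9, 28, 1, 0, 1, 28, 9, 28, 1.
The distinct values are {0, 1, 9, 28}; there are 4 of them.

4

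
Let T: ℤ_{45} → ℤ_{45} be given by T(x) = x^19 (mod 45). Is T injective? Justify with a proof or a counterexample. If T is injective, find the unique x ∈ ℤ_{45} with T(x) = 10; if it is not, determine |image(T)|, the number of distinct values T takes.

T(0) = 0^19 = 0.
T(15): Repeated squaring mod 45: 15^1 ≡ 15, 15^2 ≡ 15² = 225 ≡ 0, 15^4 ≡ 0² = 0, 15^8 ≡ 0² = 0, 15^16 ≡ 0² = 0. Since 19 = 16 + 2 + 1, 15^19 ≡ 0·0·15: 0·0 = 0, then 0·15 = 0. So 15^19 ≡ 0 (mod 45).
So T(0) = T(15) = 0 while 0 ≠ 15, hence T is not injective.
Since T is not injective, we determine |image(T)|. Computing x^19 mod 45 for each x (by repeated squaring, reducing mod 45 at every step), the values T(0), T(1), …, T(44) are: 0, 1, 38, 27, 4, 5, 36, 43, 17, 9, 10, 11, 18, 22, 14, 0, 16, 8, 27, 19, 20, 36, 13, 32, 9, 25, 26, 18, 37, 29, 0, 31, 23, 27, 34, 35, 36, 28, 2, 9, 40, 41, 18, 7, 44.
The distinct values are {0, 1, 2, 4, 5, 7, 8, 9, 10, 11, 13, 14, 16, 17, 18, 19, 20, 22, 23, 25, 26, 27, 28, 29, 31, 32, 34, 35, 36, 37, 38, 40, 41, 43, 44}; there are 35 of them.

35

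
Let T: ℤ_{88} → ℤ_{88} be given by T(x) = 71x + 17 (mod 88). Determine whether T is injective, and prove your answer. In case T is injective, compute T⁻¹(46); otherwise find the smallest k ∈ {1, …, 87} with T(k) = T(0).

Suppose T(s) = T(t) in ℤ_{88}. Then 71s + 17 ≡ 71t + 17 (mod 88), hence 71(s − t) ≡ 0 (mod 88).
Since gcd(71, 88) = 1, 71 is invertible modulo 88, hence s − t ≡ 0 (mod 88), i.e. s = t.
Therefore T is injective.
We now compute 71⁻¹ mod 88 explicitly. Euclid's algorithm: 88 = 1·71 + 17, 71 = 4·17 + 3, 17 = 5·3 + 2, 3 = 1·2 + 1; back-substituting gives 1 = 31·71 − 25·88, so 71⁻¹ ≡ 31 (mod 88).
Since T is injective, we find T⁻¹(46): we need 71x ≡ 46 − 17 ≡ 29 (mod 88). Using 71⁻¹ = 31: x ≡ 31·29 = 899 = 10·88 + 19, so x = 19.
Check: T(19) = 71·19 + 17 = 1366 = 15·88 + 46 ≡ 46 (mod 88).

19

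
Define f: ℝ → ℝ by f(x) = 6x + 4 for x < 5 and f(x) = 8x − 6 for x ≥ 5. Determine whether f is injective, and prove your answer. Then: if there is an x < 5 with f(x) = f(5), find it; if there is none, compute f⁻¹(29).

25/6

Both pieces are strictly increasing (slopes 6 and 8), so each is injective on its own interval.
The left piece maps (−∞, 5) onto (−∞, 34); the right piece maps [5, ∞) onto [34, ∞).
These images are disjoint, so no value is attained by both pieces. Hence f is injective.
Because the two images are disjoint, no x < 5 has f(x) = f(5), so we compute f⁻¹(29): 29 lies in (−∞, 34), so solve 6x + 4 = 29: x = (29 − 4)/6 = 25/6.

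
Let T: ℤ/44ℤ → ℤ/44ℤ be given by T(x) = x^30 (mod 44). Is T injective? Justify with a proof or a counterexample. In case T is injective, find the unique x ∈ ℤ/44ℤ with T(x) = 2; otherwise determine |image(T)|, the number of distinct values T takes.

4

T(1) = 1^30 = 1.
T(3): Repeated squaring mod 44: 3^1 ≡ 3, 3^2 ≡ 3² = 9, 3^4 ≡ 9² = 81 ≡ 37, 3^8 ≡ 37² = 1369 ≡ 5, 3^16 ≡ 5² = 25. Since 30 = 16 + 8 + 4 + 2, 3^30 ≡ 25·5·37·9: 25·5 = 125 ≡ 37, then 37·37 = 1369 ≡ 5, then 5·9 = 45 ≡ 1. So 3^30 ≡ 1 (mod 44).
So T(1) = T(3) = 1 while 1 ≠ 3, thus T is not injective.
Since T is not injective, we determine |image(T)|. Computing x^30 mod 44 for each x (by repeated squaring, reducing mod 44 at every step), the values T(0), T(1), …, T(43) are: 0, 1, 12, 1, 12, 1, 12, 1, 12, 1, 12, 33, 12, 1, 12, 1, 12, 1, 12, 1, 12, 1, 0, 1, 12, 1, 12, 1, 12, 1, 12, 1, 12, 33, 12, 1, 12, 1, 12, 1, 12, 1, 12, 1.
The distinct values are {0, 1, 12, 33}; there are 4 of them.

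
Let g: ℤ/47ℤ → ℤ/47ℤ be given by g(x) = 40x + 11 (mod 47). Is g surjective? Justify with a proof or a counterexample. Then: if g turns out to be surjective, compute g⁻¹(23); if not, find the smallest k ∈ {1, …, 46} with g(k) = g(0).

Since gcd(40, 47) = 1, 40 is invertible modulo 47. Euclid's algorithm: 47 = 1·40 + 7, 40 = 5·7 + 5, 7 = 1·5 + 2, 5 = 2·2 + 1; back-substituting gives 1 = 20·40 − 17·47, so 40⁻¹ ≡ 20 (mod 47).
For any y ∈ ℤ/47ℤ, x = 20(y − 11) mod 47 satisfies g(x) = 40·20(y − 11) + 11 ≡ y (since 40·20 ≡ 1 mod 47). So every y has a preimage.
Hence g is surjective.
Since g is surjective, we compute g⁻¹(23): solve 40x + 11 ≡ 23 (mod 47), i.e. 40x ≡ 12 (mod 47).
Multiplying by 40⁻¹ = 20 gives x ≡ 20·12 = 240 = 5·47 + 5 ≡ 5 (mod 47).
Check: g(5) = 40·5 + 11 = 211 = 4·47 + 23 ≡ 23 (mod 47).

5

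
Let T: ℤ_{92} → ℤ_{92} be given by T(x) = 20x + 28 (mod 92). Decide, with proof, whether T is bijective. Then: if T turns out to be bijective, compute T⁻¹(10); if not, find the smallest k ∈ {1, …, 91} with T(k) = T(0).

23

Recall that T is injective if T(a) = T(b) implies a = b.
We have gcd(20, 92) = 4 > 1. Taking a = 0 and b = 23: T(0) = 28 and T(23) = 20·23 + 28 = 488 ≡ 28 (mod 92).
So T(0) = T(23) while 0 ≠ 23, hence T is not injective, hence not bijective.
Since T is not bijective, we find the least positive k with T(k) = T(0): this means 20k ≡ 0 (mod 92), i.e. 92 ∣ 20k. Since gcd(20, 92) = 4, dividing through by 4 this holds exactly when 23 ∣ 5k, and as gcd(5, 23) = 1, exactly when 23 ∣ k.
The smallest positive such k is 23.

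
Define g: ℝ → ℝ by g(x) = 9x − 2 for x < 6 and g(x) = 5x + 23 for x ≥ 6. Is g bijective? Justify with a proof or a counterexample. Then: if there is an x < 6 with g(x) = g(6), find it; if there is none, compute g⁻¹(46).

Both pieces are strictly increasing (slopes 9 and 5), so each is injective on its own interval.
The left piece maps (−∞, 6) onto (−∞, 52); the right piece maps [6, ∞) onto [53, ∞).
The images leave a gap (52 has no preimage), so g is not surjective, hence not bijective.
Because the two images are disjoint, no x < 6 has g(x) = g(6), so we compute g⁻¹(46): 46 lies in (−∞, 52), so solve 9x − 2 = 46: x = (46 + 2)/9 = 16/3.

16/3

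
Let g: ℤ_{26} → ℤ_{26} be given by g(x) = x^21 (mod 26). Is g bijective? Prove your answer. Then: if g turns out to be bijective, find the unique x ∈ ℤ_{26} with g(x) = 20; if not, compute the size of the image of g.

g(1) = 1^21 = 1.
g(3): Repeated squaring mod 26: 3^1 ≡ 3, 3^2 ≡ 3² = 9, 3^4 ≡ 9² = 81 ≡ 3, 3^8 ≡ 3² = 9, 3^16 ≡ 9² = 81 ≡ 3. Since 21 = 16 + 4 + 1, 3^21 ≡ 3·3·3: 3·3 = 9, then 9·3 = 27 ≡ 1. So 3^21 ≡ 1 (mod 26).
So g(1) = g(3) = 1 while 1 ≠ 3, therefore g is not injective, hence not bijective.
Since g is not bijective, we determine |image(g)|. Computing x^21 mod 26 for each x (by repeated squaring, reducing mod 26 at every step), the values g(0), g(1), …, g(25) are: 0, 1, 18, 1, 12, 5, 18, 21, 8, 1, 12, 21, 12, 13, 14, 5, 14, 25, 18, 5, 8, 21, 14, 25, 8, 25.
The distinct values are {0, 1, 5, 8, 12, 13, 14, 18, 21, 25}; there are 10 of them.

10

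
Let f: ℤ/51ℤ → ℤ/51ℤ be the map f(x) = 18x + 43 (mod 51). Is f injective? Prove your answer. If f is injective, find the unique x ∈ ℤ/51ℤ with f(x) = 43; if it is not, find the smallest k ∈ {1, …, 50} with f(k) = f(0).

We have gcd(18, 51) = 3 > 1. Taking s = 0 and t = 17: f(0) = 43 and f(17) = 18·17 + 43 = 349 ≡ 43 (mod 51).
So f(0) = f(17) while 0 ≠ 17, hence f is not injective.
Since f is not injective, we find the least positive k with f(k) = f(0): this means 18k ≡ 0 (mod 51), i.e. 51 ∣ 18k. Since gcd(18, 51) = 3, dividing through by 3 this holds exactly when 17 ∣ 6k, and as gcd(6, 17) = 1, exactly when 17 ∣ k.
The smallest positive such k is 17.

17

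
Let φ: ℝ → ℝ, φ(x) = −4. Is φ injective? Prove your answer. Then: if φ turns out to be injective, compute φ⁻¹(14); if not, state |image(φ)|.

φ(0) = −4 = φ(1) with 0 ≠ 1, so φ is not injective.
Since φ is not injective, we state |image(φ)|: the image of φ is {−4}, which has 1 element.

1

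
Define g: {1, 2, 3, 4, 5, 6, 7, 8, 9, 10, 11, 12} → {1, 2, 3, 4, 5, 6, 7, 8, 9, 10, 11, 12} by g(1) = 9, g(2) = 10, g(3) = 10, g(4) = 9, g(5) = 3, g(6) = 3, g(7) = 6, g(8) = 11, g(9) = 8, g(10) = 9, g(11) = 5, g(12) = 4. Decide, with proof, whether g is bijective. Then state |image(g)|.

8

g(2) = 10 = g(3) with 2 ≠ 3, so g is not injective, hence not bijective.
The image of g is {3, 4, 5, 6, 8, 9, 10, 11}, which has 8 elements.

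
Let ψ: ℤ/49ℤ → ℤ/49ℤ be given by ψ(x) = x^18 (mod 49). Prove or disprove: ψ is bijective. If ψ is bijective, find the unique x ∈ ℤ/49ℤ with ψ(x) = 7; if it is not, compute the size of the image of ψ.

ψ(3): Repeated squaring mod 49: 3^1 ≡ 3, 3^2 ≡ 3² = 9, 3^4 ≡ 9² = 81 ≡ 32, 3^8 ≡ 32² = 1024 ≡ 44, 3^16 ≡ 44² = 1936 ≡ 25. Since 18 = 16 + 2, 3^18 ≡ 25·9: 25·9 = 225 ≡ 29. So 3^18 ≡ 29 (mod 49).
ψ(5): Repeated squaring mod 49: 5^1 ≡ 5, 5^2 ≡ 5² = 25, 5^4 ≡ 25² = 625 ≡ 37, 5^8 ≡ 37² = 1369 ≡ 46, 5^16 ≡ 46² = 2116 ≡ 9. Since 18 = 16 + 2, 5^18 ≡ 9·25: 9·25 = 225 ≡ 29. So 5^18 ≡ 29 (mod 49).
So ψ(3) = ψ(5) = 29 while 3 ≠ 5, therefore ψ is not injective, hence not bijective.
Since ψ is not bijective, we determine |image(ψ)|. Computing x^18 mod 49 for each x (by repeated squaring, reducing mod 49 at every step), the values ψ(0), ψ(1), …, ψ(48) are: 0, 1, 43, 29, 36, 29, 22, 0, 29, 8, 22, 43, 15, 43, 0, 8, 22, 15, 1, 1, 15, 0, 36, 36, 8, 8, 36, 36, 0, 15, 1, 1, 15, 22, 8, 0, 43, 15, 43, 22, 8, 29, 0, 22, 29, 36, 29, 43, 1.
The distinct values are {0, 1, 8, 15, 22, 29, 36, 43}; there are 8 of them.

8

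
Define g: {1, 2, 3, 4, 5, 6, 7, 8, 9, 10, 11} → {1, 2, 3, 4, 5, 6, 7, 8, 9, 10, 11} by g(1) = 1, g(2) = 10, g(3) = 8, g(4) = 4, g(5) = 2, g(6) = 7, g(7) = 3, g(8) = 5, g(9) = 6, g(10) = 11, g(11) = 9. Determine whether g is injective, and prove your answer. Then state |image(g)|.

The values g(1), …, g(11) are 1, 10, 8, 4, 2, 7, 3, 5, 6, 11, 9 — all distinct.
So g(x_1) = g(x_2) only when x_1 = x_2, and g is injective.
The image of g is {1, 2, 3, 4, 5, 6, 7, 8, 9, 10, 11}, which has 11 elements.

11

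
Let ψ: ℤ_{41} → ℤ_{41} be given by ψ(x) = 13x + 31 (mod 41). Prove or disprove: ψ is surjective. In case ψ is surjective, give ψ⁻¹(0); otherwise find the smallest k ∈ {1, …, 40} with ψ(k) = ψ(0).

Since gcd(13, 41) = 1, 13 is invertible modulo 41. Euclid's algorithm: 41 = 3·13 + 2, 13 = 6·2 + 1; back-substituting gives 1 = 19·13 − 6·41, so 13⁻¹ ≡ 19 (mod 41).
For any y ∈ ℤ_{41}, x = 19(y − 31) mod 41 satisfies ψ(x) = 13·19(y − 31) + 31 ≡ y (since 13·19 ≡ 1 mod 41). So every y has a preimage.
Therefore ψ is surjective.
Since ψ is surjective, we compute ψ⁻¹(0): solve 13x + 31 ≡ 0 (mod 41), i.e. 13x ≡ 10 (mod 41).
Multiplying by 13⁻¹ = 19 gives x ≡ 19·10 = 190 = 4·41 + 26 ≡ 26 (mod 41).
Check: ψ(26) = 13·26 + 31 = 369 = 9·41 + 0 ≡ 0 (mod 41).

26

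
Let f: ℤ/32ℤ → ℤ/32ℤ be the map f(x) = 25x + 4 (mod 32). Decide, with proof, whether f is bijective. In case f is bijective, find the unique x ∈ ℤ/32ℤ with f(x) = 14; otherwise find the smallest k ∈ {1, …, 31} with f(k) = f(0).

Recall: injectivity means: for all a, b in the domain, f(a) = f(b) implies a = b.
If f(a) = f(b), then 25a ≡ 25b (mod 32). Because gcd(25, 32) = 1, we may cancel 25 to get a ≡ b (mod 32).
We now compute 25⁻¹ mod 32 explicitly. Euclid's algorithm: 32 = 1·25 + 7, 25 = 3·7 + 4, 7 = 1·4 + 3, 4 = 1·3 + 1; back-substituting gives 1 = 9·25 − 7·32, so 25⁻¹ ≡ 9 (mod 32).
For any y ∈ ℤ/32ℤ, x = 9(y − 4) mod 32 satisfies f(x) = 25·9(y − 4) + 4 ≡ y (since 25·9 ≡ 1 mod 32). So every y has a preimage.
So f is bijective.
Since f is bijective, we compute f⁻¹(14): solve 25x + 4 ≡ 14 (mod 32), i.e. 25x ≡ 10 (mod 32).
Multiplying by 25⁻¹ = 9 gives x ≡ 9·10 = 90 = 2·32 + 26 ≡ 26 (mod 32).
Check: f(26) = 25·26 + 4 = 654 = 20·32 + 14 ≡ 14 (mod 32).

26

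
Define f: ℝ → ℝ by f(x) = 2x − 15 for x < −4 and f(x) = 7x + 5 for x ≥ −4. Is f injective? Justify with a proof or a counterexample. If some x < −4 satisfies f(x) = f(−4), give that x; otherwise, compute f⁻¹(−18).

Both pieces are strictly increasing (slopes 2 and 7), so each is injective on its own interval.
The left piece maps (−∞, −4) onto (−∞, −23); the right piece maps [−4, ∞) onto [−23, ∞).
These images are disjoint, so no value is attained by both pieces. So f is injective.
Because the two images are disjoint, no x < −4 has f(x) = f(−4), so we compute f⁻¹(−18): −18 lies in [−23, ∞), so solve 7x + 5 = −18: x = (−18 − 5)/7 = −23/7.

-23/7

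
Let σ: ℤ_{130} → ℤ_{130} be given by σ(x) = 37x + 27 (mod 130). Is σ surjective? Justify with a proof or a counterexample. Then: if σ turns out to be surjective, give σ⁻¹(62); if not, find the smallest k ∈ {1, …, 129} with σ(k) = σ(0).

15

Recall that surjectivity means every element of the codomain has a preimage under σ.
Since gcd(37, 130) = 1, 37 is invertible modulo 130. Euclid's algorithm: 130 = 3·37 + 19, 37 = 1·19 + 18, 19 = 1·18 + 1; back-substituting gives 1 = 123·37 − 35·130, so 37⁻¹ ≡ 123 (mod 130).
Then y ↦ 123(y − 27) is a two-sided inverse to σ, so every y ∈ ℤ_{130} has a preimage.
So σ is surjective.
Since σ is surjective, we find σ⁻¹(62): we need 37x ≡ 62 − 27 ≡ 35 (mod 130). Using 37⁻¹ = 123: x ≡ 123·35 = 4305 = 33·130 + 15, so x = 15.
Check: σ(15) = 37·15 + 27 = 582 = 4·130 + 62 ≡ 62 (mod 130).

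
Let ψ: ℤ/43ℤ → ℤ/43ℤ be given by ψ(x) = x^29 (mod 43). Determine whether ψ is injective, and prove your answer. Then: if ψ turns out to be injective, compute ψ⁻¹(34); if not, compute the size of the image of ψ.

Since 43 is prime, the nonzero elements of ℤ/43ℤ form a cyclic group of order 42.
As gcd(29, 42) = 1, raising to the 29th power is a bijection on this group: if s^29 ≡ t^29 then (st^{−1})^29 = 1, and the only element of order dividing gcd(29, 42) = 1 is 1, so s = t.
With ψ(0) = 0 this makes ψ injective on all of ℤ/43ℤ, hence bijective (finite equal-size domain and codomain). In particular ψ is injective.
Since ψ is injective, we find the preimage of 34. The inverse of x ↦ x^29 on (ℤ/43ℤ)^× is x ↦ x^29, because 29·29 = 841 = 20·42 + 1 ≡ 1 (mod 42) and x^{42} = 1 for x ≠ 0 (Fermat). So ψ⁻¹(34) = 34^29 mod 43.
Repeated squaring mod 43: 34^1 ≡ 34, 34^2 ≡ 34² = 1156 ≡ 38, 34^4 ≡ 38² = 1444 ≡ 25, 34^8 ≡ 25² = 625 ≡ 23, 34^16 ≡ 23² = 529 ≡ 13. Since 29 = 16 + 8 + 4 + 1, 34^29 ≡ 13·23·25·34: 13·23 = 299 ≡ 41, then 41·25 = 1025 ≡ 36, then 36·34 = 1224 ≡ 20. So 34^29 ≡ 20 (mod 43).
Hence ψ⁻¹(34) = 20.

20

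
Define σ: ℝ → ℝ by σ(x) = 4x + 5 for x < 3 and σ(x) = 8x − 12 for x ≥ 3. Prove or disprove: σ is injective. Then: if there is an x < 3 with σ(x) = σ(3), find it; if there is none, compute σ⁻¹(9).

7/4

Both pieces are strictly increasing (slopes 4 and 8), so each is injective on its own interval.
The left piece maps (−∞, 3) onto (−∞, 17); the right piece maps [3, ∞) onto [12, ∞).
These images overlap. In particular σ(3) = 12 (right piece), and solving 4x + 5 = 12 on the left piece gives x = 7/4 < 3.
So σ(7/4) = σ(3) with 7/4 ≠ 3, and σ is not injective. This x = 7/4 is the requested value below 3.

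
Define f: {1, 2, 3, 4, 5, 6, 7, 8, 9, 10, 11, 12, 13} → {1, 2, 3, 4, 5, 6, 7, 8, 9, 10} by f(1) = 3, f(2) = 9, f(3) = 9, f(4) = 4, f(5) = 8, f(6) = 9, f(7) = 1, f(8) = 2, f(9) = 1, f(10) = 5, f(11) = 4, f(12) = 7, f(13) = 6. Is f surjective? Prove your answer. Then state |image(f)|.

No element maps to 10, so f is not surjective.
The image of f is {1, 2, 3, 4, 5, 6, 7, 8, 9}, which has 9 elements.

9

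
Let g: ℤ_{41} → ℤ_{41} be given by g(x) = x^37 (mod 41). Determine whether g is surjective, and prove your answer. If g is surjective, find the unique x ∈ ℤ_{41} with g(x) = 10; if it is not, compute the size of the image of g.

16

Since 41 is prime, the nonzero elements of ℤ_{41} form a cyclic group of order 40.
As gcd(37, 40) = 1, raising to the 37th power is a bijection on this group: if s^37 ≡ t^37 then (st^{−1})^37 = 1, and the only element of order dividing gcd(37, 40) = 1 is 1, so s = t.
With g(0) = 0 this makes g injective on all of ℤ_{41}, hence bijective (finite equal-size domain and codomain). In particular g is surjective.
Since g is surjective, we find the preimage of 10. The inverse of x ↦ x^37 on (ℤ_{41})^× is x ↦ x^13, because 37·13 = 481 = 12·40 + 1 ≡ 1 (mod 40) and x^{40} = 1 for x ≠ 0 (Fermat). So g⁻¹(10) = 10^13 mod 41.
Repeated squaring mod 41: 10^1 ≡ 10, 10^2 ≡ 10² = 100 ≡ 18, 10^4 ≡ 18² = 324 ≡ 37, 10^8 ≡ 37² = 1369 ≡ 16. Since 13 = 8 + 4 + 1, 10^13 ≡ 16·37·10: 16·37 = 592 ≡ 18, then 18·10 = 180 ≡ 16. So 10^13 ≡ 16 (mod 41).
Hence g⁻¹(10) = 16.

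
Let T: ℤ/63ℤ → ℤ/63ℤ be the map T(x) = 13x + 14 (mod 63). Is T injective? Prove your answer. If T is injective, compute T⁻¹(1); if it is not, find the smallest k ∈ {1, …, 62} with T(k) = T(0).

62

Suppose T(u) = T(v) in ℤ/63ℤ. Then 13u + 14 ≡ 13v + 14 (mod 63), so 13(u − v) ≡ 0 (mod 63).
Since gcd(13, 63) = 1, 13 is invertible modulo 63, hence u − v ≡ 0 (mod 63), i.e. u = v.
Hence T is injective.
We now compute 13⁻¹ mod 63 explicitly. Euclid's algorithm: 63 = 4·13 + 11, 13 = 1·11 + 2, 11 = 5·2 + 1; back-substituting gives 1 = 34·13 − 7·63, so 13⁻¹ ≡ 34 (mod 63).
Since T is injective, we compute T⁻¹(1): solve 13x + 14 ≡ 1 (mod 63), i.e. 13x ≡ 50 (mod 63).
Multiplying by 13⁻¹ = 34 gives x ≡ 34·50 = 1700 = 26·63 + 62 ≡ 62 (mod 63).
Check: T(62) = 13·62 + 14 = 820 = 13·63 + 1 ≡ 1 (mod 63).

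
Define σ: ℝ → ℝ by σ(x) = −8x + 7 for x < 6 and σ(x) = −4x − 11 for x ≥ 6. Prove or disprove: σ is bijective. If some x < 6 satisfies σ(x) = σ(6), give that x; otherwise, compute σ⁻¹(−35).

Both pieces are strictly decreasing (slopes −8 and −4), so each is injective on its own interval.
The left piece maps (−∞, 6) onto (−41, ∞); the right piece maps [6, ∞) onto (−∞, −35].
These images overlap. In particular σ(6) = −35 (right piece), and solving −8x + 7 = −35 on the left piece gives x = 21/4 < 6.
So σ(21/4) = σ(6) with 21/4 ≠ 6, and σ is not injective, hence not bijective. This x = 21/4 is the requested value below 6.

21/4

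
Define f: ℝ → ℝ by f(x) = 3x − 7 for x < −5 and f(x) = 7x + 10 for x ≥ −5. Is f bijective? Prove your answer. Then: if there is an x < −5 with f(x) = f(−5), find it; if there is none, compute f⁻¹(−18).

-6

Both pieces are strictly increasing (slopes 3 and 7), so each is injective on its own interval.
The left piece maps (−∞, −5) onto (−∞, −22); the right piece maps [−5, ∞) onto [−25, ∞).
These images overlap. In particular f(−5) = −25 (right piece), and solving 3x − 7 = −25 on the left piece gives x = −6 < −5.
So f(−6) = f(−5) with −6 ≠ −5, and f is not injective, hence not bijective. This x = −6 is the requested value below −5.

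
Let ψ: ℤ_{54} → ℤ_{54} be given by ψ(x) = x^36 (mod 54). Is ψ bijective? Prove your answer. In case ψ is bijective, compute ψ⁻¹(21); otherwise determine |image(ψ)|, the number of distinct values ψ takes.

4

ψ(2): Repeated squaring mod 54: 2^1 ≡ 2, 2^2 ≡ 2² = 4, 2^4 ≡ 4² = 16, 2^8 ≡ 16² = 256 ≡ 40, 2^16 ≡ 40² = 1600 ≡ 34, 2^32 ≡ 34² = 1156 ≡ 22. Since 36 = 32 + 4, 2^36 ≡ 22·16: 22·16 = 352 ≡ 28. So 2^36 ≡ 28 (mod 54).
ψ(4): Repeated squaring mod 54: 4^1 ≡ 4, 4^2 ≡ 4² = 16, 4^4 ≡ 16² = 256 ≡ 40, 4^8 ≡ 40² = 1600 ≡ 34, 4^16 ≡ 34² = 1156 ≡ 22, 4^32 ≡ 22² = 484 ≡ 52. Since 36 = 32 + 4, 4^36 ≡ 52·40: 52·40 = 2080 ≡ 28. So 4^36 ≡ 28 (mod 54).
So ψ(2) = ψ(4) = 28 while 2 ≠ 4, so ψ is not injective, hence not bijective.
Since ψ is not bijective, we determine |image(ψ)|. Computing x^36 mod 54 for each x (by repeated squaring, reducing mod 54 at every step), the values ψ(0), ψ(1), …, ψ(53) are: 0, 1, 28, 27, 28, 1, 0, 1, 28, 27, 28, 1, 0, 1, 28, 27, 28, 1, 0, 1, 28, 27, 28, 1, 0, 1, 28, 27, 28, 1, 0, 1, 28, 27, 28, 1, 0, 1, 28, 27, 28, 1, 0, 1, 28, 27, 28, 1, 0, 1, 28, 27, 28, 1.
The distinct values are {0, 1, 27, 28}; there are 4 of them.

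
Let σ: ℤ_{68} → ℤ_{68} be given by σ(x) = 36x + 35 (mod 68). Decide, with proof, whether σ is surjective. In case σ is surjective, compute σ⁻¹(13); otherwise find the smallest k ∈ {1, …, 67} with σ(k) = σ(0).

17

Recall: σ is surjective if every y in the codomain equals σ(x) for some x in the domain.
Since gcd(36, 68) = 4, we have 36x ≡ 0 (mod 4) for all x, so σ(x) ≡ 3 (mod 4).
But 0 ≢ 3 (mod 4), so 0 ∈ ℤ_{68} has no preimage. Therefore σ is not surjective.
Since σ is not surjective, we find the least positive k with σ(k) = σ(0): this means 36k ≡ 0 (mod 68), i.e. 68 ∣ 36k. Since gcd(36, 68) = 4, dividing through by 4 this holds exactly when 17 ∣ 9k, and as gcd(9, 17) = 1, exactly when 17 ∣ k.
The smallest positive such k is 17.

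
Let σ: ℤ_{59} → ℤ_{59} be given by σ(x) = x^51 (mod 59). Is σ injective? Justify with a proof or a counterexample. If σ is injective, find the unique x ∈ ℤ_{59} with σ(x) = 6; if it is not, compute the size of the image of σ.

2

Since 59 is prime, the nonzero elements of ℤ_{59} form a cyclic group of order 58.
As gcd(51, 58) = 1, raising to the 51st power is a bijection on this group: if u^51 ≡ v^51 then (uv^{−1})^51 = 1, and the only element of order dividing gcd(51, 58) = 1 is 1, so u = v.
With σ(0) = 0 this makes σ injective on all of ℤ_{59}, hence bijective (finite equal-size domain and codomain). In particular σ is injective.
Since σ is injective, we find the preimage of 6. The inverse of x ↦ x^51 on (ℤ_{59})^× is x ↦ x^33, because 51·33 = 1683 = 29·58 + 1 ≡ 1 (mod 58) and x^{58} = 1 for x ≠ 0 (Fermat). So σ⁻¹(6) = 6^33 mod 59.
Repeated squaring mod 59: 6^1 ≡ 6, 6^2 ≡ 6² = 36, 6^4 ≡ 36² = 1296 ≡ 57, 6^8 ≡ 57² = 3249 ≡ 4, 6^16 ≡ 4² = 16, 6^32 ≡ 16² = 256 ≡ 20. Since 33 = 32 + 1, 6^33 ≡ 20·6: 20·6 = 120 ≡ 2. So 6^33 ≡ 2 (mod 59).
Hence σ⁻¹(6) = 2.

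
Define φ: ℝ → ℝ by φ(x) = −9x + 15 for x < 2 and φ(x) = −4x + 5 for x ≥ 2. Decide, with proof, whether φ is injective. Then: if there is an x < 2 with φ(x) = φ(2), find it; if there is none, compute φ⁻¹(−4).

9/4

Both pieces are strictly decreasing (slopes −9 and −4), so each is injective on its own interval.
The left piece maps (−∞, 2) onto (−3, ∞); the right piece maps [2, ∞) onto (−∞, −3].
These images are disjoint, so no value is attained by both pieces. Therefore φ is injective.
Because the two images are disjoint, no x < 2 has φ(x) = φ(2), so we compute φ⁻¹(−4): −4 lies in (−∞, −3], so solve −4x + 5 = −4: x = (−4 − 5)/(−4) = 9/4.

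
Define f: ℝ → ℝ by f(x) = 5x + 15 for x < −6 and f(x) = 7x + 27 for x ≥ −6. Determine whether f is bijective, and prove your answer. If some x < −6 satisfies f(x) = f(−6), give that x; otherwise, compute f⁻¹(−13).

Both pieces are strictly increasing (slopes 5 and 7), so each is injective on its own interval.
The left piece maps (−∞, −6) onto (−∞, −15); the right piece maps [−6, ∞) onto [−15, ∞).
Since −15 = −15, the images partition ℝ: f is injective and surjective, hence bijective.
Because the two images are disjoint, no x < −6 has f(x) = f(−6), so we compute f⁻¹(−13): −13 lies in [−15, ∞), so solve 7x + 27 = −13: x = (−13 − 27)/7 = −40/7.

-40/7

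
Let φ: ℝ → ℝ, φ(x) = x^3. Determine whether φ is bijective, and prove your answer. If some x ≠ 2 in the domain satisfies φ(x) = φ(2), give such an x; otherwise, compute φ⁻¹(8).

2

On ℝ, x ↦ x^3 is strictly increasing (injective) and for any y ∈ ℝ the 3rd root y^{1/3} lies in ℝ (surjective). So φ is bijective.
Since x ↦ x^3 is strictly increasing on ℝ, it is injective there, so no x ≠ 2 in the domain has φ(x) = φ(2). We therefore compute φ⁻¹(8) = 8^{1/3} = 2 (indeed 2^3 = 8).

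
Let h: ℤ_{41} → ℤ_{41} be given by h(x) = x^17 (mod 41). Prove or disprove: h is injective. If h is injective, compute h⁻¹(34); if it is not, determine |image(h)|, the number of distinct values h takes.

12

Since 41 is prime, the nonzero elements of ℤ_{41} form a cyclic group of order 40.
As gcd(17, 40) = 1, raising to the 17th power is a bijection on this group: if u^17 ≡ v^17 then (uv^{−1})^17 = 1, and the only element of order dividing gcd(17, 40) = 1 is 1, so u = v.
With h(0) = 0 this makes h injective on all of ℤ_{41}, hence bijective (finite equal-size domain and codomain). In particular h is injective.
Since h is injective, we find the preimage of 34. The inverse of x ↦ x^17 on (ℤ_{41})^× is x ↦ x^33, because 17·33 = 561 = 14·40 + 1 ≡ 1 (mod 40) and x^{40} = 1 for x ≠ 0 (Fermat). So h⁻¹(34) = 34^33 mod 41.
Repeated squaring mod 41: 34^1 ≡ 34, 34^2 ≡ 34² = 1156 ≡ 8, 34^4 ≡ 8² = 64 ≡ 23, 34^8 ≡ 23² = 529 ≡ 37, 34^16 ≡ 37² = 1369 ≡ 16, 34^32 ≡ 16² = 256 ≡ 10. Since 33 = 32 + 1, 34^33 ≡ 10·34: 10·34 = 340 ≡ 12. So 34^33 ≡ 12 (mod 41).
Hence h⁻¹(34) = 12.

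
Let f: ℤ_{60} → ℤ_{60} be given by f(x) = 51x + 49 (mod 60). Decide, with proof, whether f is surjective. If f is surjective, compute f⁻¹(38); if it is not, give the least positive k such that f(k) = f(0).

20

Since gcd(51, 60) = 3, we have 51x ≡ 0 (mod 3) for all x, so f(x) ≡ 1 (mod 3).
But 0 ≢ 1 (mod 3), so 0 ∈ ℤ_{60} has no preimage. Therefore f is not surjective.
Since f is not surjective, we find the least positive k with f(k) = f(0): this means 51k ≡ 0 (mod 60), i.e. 60 ∣ 51k. Since gcd(51, 60) = 3, dividing through by 3 this holds exactly when 20 ∣ 17k, and as gcd(17, 20) = 1, exactly when 20 ∣ k.
The smallest positive such k is 20.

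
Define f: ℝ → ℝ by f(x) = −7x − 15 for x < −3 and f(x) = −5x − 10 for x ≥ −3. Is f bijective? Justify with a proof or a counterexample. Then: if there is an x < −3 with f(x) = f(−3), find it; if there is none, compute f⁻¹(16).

-31/7

Both pieces are strictly decreasing (slopes −7 and −5), so each is injective on its own interval.
The left piece maps (−∞, −3) onto (6, ∞); the right piece maps [−3, ∞) onto (−∞, 5].
The images leave a gap (6 has no preimage), so f is not surjective, hence not bijective.
Because the two images are disjoint, no x < −3 has f(x) = f(−3), so we compute f⁻¹(16): 16 lies in (6, ∞), so solve −7x − 15 = 16: x = (16 + 15)/(−7) = −31/7.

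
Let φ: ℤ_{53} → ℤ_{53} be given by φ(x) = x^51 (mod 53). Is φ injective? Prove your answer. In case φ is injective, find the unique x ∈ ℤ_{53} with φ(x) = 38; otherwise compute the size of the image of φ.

7

Since 53 is prime, the nonzero elements of ℤ_{53} form a cyclic group of order 52.
As gcd(51, 52) = 1, raising to the 51st power is a bijection on this group: if u^51 ≡ v^51 then (uv^{−1})^51 = 1, and the only element of order dividing gcd(51, 52) = 1 is 1, so u = v.
With φ(0) = 0 this makes φ injective on all of ℤ_{53}, hence bijective (finite equal-size domain and codomain). In particular φ is injective.
Since φ is injective, we find the preimage of 38. The inverse of x ↦ x^51 on (ℤ_{53})^× is x ↦ x^51, because 51·51 = 2601 = 50·52 + 1 ≡ 1 (mod 52) and x^{52} = 1 for x ≠ 0 (Fermat). So φ⁻¹(38) = 38^51 mod 53.
Repeated squaring mod 53: 38^1 ≡ 38, 38^2 ≡ 38² = 1444 ≡ 13, 38^4 ≡ 13² = 169 ≡ 10, 38^8 ≡ 10² = 100 ≡ 47, 38^16 ≡ 47² = 2209 ≡ 36, 38^32 ≡ 36² = 1296 ≡ 24. Since 51 = 32 + 16 + 2 + 1, 38^51 ≡ 24·36·13·38: 24·36 = 864 ≡ 16, then 16·13 = 208 ≡ 49, then 49·38 = 1862 ≡ 7. So 38^51 ≡ 7 (mod 53).
Hence φ⁻¹(38) = 7.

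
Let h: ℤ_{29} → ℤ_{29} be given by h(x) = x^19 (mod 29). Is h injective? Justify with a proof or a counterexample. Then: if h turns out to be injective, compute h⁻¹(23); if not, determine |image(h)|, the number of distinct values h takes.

16

Since 29 is prime, the nonzero elements of ℤ_{29} form a cyclic group of order 28.
As gcd(19, 28) = 1, raising to the 19th power is a bijection on this group: if s^19 ≡ t^19 then (st^{−1})^19 = 1, and the only element of order dividing gcd(19, 28) = 1 is 1, so s = t.
With h(0) = 0 this makes h injective on all of ℤ_{29}, hence bijective (finite equal-size domain and codomain). In particular h is injective.
Since h is injective, we find the preimage of 23. The inverse of x ↦ x^19 on (ℤ_{29})^× is x ↦ x^3, because 19·3 = 57 = 2·28 + 1 ≡ 1 (mod 28) and x^{28} = 1 for x ≠ 0 (Fermat). So h⁻¹(23) = 23^3 mod 29.
Repeated squaring mod 29: 23^1 ≡ 23, 23^2 ≡ 23² = 529 ≡ 7. Since 3 = 2 + 1, 23^3 ≡ 7·23: 7·23 = 161 ≡ 16. So 23^3 ≡ 16 (mod 29).
Hence h⁻¹(23) = 16.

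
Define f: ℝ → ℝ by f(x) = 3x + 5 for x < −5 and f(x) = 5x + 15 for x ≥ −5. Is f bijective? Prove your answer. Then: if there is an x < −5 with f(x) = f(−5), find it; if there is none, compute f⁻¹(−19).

-8

Both pieces are strictly increasing (slopes 3 and 5), so each is injective on its own interval.
The left piece maps (−∞, −5) onto (−∞, −10); the right piece maps [−5, ∞) onto [−10, ∞).
Since −10 = −10, the images partition ℝ: f is injective and surjective, hence bijective.
Because the two images are disjoint, no x < −5 has f(x) = f(−5), so we compute f⁻¹(−19): −19 lies in (−∞, −10), so solve 3x + 5 = −19: x = (−19 − 5)/3 = −8.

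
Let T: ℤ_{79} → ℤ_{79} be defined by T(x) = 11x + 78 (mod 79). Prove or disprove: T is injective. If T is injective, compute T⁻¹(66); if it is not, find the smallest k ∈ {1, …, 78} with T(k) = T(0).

42

Suppose T(s) = T(t) in ℤ_{79}. Then 11s + 78 ≡ 11t + 78 (mod 79), hence 11(s − t) ≡ 0 (mod 79).
Since gcd(11, 79) = 1, 11 is invertible modulo 79, so s − t ≡ 0 (mod 79), i.e. s = t.
Thus T is injective.
We now compute 11⁻¹ mod 79 explicitly. Euclid's algorithm: 79 = 7·11 + 2, 11 = 5·2 + 1; back-substituting gives 1 = 36·11 − 5·79, so 11⁻¹ ≡ 36 (mod 79).
Since T is injective, we find T⁻¹(66): we need 11x ≡ 66 − 78 ≡ 67 (mod 79). Using 11⁻¹ = 36: x ≡ 36·67 = 2412 = 30·79 + 42, so x = 42.
Check: T(42) = 11·42 + 78 = 540 = 6·79 + 66 ≡ 66 (mod 79).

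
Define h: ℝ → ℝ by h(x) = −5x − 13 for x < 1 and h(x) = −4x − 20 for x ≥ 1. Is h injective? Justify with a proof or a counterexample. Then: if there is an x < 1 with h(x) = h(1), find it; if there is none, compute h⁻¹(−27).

Both pieces are strictly decreasing (slopes −5 and −4), so each is injective on its own interval.
The left piece maps (−∞, 1) onto (−18, ∞); the right piece maps [1, ∞) onto (−∞, −24].
These images are disjoint, so no value is attained by both pieces. Thus h is injective.
Because the two images are disjoint, no x < 1 has h(x) = h(1), so we compute h⁻¹(−27): −27 lies in (−∞, −24], so solve −4x − 20 = −27: x = (−27 + 20)/(−4) = 7/4.

7/4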